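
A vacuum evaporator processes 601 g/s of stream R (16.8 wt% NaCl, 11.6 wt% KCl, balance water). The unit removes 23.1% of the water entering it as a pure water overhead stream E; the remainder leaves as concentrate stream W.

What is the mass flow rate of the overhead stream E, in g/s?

99.4 g/s

water entering = 601×0.716 = 430.32 g/s; overhead removed = 0.231×430.32 = 99.403 g/s.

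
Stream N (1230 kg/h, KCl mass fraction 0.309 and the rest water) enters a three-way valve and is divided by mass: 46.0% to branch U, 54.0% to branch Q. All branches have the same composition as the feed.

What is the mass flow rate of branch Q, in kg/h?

664.2 kg/h

Branch Q flow = 0.540×1230 = 664.2 kg/h.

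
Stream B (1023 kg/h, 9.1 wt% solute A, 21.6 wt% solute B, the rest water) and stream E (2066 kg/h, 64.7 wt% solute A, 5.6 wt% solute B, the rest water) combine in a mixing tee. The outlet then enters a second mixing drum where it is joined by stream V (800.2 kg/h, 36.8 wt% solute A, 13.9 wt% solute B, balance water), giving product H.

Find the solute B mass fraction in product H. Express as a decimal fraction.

Overall, product flow = 3889.2 kg/h.
solute B in = 1023×0.216 + 2066×0.056 + 800.2×0.139 = 447.89 kg/h.
solute B fraction in H = 0.115.

0.115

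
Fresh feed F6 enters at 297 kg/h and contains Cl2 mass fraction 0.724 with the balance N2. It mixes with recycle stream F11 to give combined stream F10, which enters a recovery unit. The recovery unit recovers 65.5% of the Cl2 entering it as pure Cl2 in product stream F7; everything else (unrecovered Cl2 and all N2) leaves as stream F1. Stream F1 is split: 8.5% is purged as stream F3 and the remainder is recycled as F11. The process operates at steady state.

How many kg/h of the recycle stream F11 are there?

N2 enters only via F6 and leaves only via the purge: 297×0.276 = 0.085×(N2 in F1), and the recovery unit passes all N2, so N2 in F10 = N2 in F1 = 964.38 kg/h.
Cl2 in F10: m_A = 297×0.724 + (1−0.085)·(1−0.655)·m_A, so m_A = 215.03/0.6843 = 314.22 kg/h.
F1 = (1−0.655)×314.22 + 964.38 = 1072.8 kg/h.
Recycle F11 = (1−0.085)×1072.8 = 981.6 kg/h.

981.6 kg/h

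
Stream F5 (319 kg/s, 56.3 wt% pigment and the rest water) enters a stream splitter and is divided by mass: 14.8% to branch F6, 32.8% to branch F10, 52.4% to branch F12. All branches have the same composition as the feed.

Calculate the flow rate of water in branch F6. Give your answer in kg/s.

20.63 kg/s

Branch F6 total = 0.148×319 = 47.212 kg/s.
water in F6 = 0.437×47.212 = 20.632 kg/s.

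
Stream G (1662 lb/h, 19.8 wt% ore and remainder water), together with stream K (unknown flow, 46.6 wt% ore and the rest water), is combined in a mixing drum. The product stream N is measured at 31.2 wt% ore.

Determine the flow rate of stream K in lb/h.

Let K be the unknown flow. Total out = 1662 + K.
ore balance: 329.08 + 0.466·K = 0.312·(1662 + K)
(0.466 − 0.312)·K = 0.312×1662 − 329.08 = 189.47
K = 189.47 / 0.154 = 1230.3 lb/h

1230 lb/h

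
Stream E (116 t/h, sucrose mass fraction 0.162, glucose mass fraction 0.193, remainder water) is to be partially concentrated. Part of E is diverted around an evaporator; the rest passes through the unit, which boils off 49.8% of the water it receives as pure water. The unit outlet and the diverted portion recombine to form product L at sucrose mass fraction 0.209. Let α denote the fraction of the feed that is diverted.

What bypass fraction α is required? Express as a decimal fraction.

All 116×0.162 = 18.792 t/h of sucrose reaches L, so L = 18.792/0.209 = 89.914 t/h and vapour = 26.086 t/h.
The evaporator receives (1−α)·116 of feed at 0.645 water and removes 0.498 of that water:
0.498×0.645×(1−α)×116 = 26.086
(1−α) = 26.086/37.26 = 0.7001;  α = 0.2999.

0.300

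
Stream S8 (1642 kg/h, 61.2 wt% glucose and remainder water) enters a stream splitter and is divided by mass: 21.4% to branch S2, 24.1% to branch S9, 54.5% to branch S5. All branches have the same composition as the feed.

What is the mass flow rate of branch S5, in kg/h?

894.9 kg/h

Branch S5 flow = 0.545×1642 = 894.89 kg/h.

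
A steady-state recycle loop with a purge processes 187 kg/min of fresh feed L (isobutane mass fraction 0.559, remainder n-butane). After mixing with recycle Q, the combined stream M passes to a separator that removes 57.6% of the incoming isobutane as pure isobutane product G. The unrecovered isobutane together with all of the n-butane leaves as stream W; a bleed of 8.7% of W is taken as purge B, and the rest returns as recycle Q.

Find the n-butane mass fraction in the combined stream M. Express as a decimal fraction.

0.848

n-butane enters only via L and leaves only via the purge: 187×0.441 = 0.087×(n-butane in W), and the separator passes all n-butane, so n-butane in M = n-butane in W = 947.9 kg/min.
isobutane in M: m_A = 187×0.559 + (1−0.087)·(1−0.576)·m_A, so m_A = 104.53/0.6129 = 170.56 kg/min.
M = 170.56 + 947.9 = 1118.5 kg/min.
n-butane fraction in M = 947.9/1118.5 = 0.848.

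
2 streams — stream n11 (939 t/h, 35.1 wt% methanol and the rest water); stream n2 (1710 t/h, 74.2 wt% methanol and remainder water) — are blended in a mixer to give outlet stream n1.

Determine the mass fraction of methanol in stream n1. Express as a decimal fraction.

Total flow out = 939 + 1710 = 2649 t/h.
methanol in = 939×0.351 + 1710×0.742 = 1598.4 t/h.
methanol mass fraction in n1 = 1598.4/2649 = 0.603.

0.603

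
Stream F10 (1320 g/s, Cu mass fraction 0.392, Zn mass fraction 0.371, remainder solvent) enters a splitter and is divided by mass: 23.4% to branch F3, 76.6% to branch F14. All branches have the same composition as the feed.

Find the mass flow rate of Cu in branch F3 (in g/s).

Branch F3 total = 0.234×1320 = 308.88 g/s.
Cu in F3 = 0.392×308.88 = 121.08 g/s.

121.1 g/s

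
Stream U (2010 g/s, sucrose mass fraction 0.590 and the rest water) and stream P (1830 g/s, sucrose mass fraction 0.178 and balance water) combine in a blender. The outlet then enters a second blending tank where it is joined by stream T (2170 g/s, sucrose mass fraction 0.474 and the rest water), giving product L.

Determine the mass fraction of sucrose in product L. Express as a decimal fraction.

0.423

Overall, product flow = 6010 g/s.
sucrose in = 2010×0.590 + 1830×0.178 + 2170×0.474 = 2540.2 g/s.
sucrose fraction in L = 0.423.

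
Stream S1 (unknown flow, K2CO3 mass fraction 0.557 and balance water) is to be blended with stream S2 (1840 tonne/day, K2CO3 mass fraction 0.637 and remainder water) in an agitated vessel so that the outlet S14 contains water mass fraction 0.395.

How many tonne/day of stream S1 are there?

1227 tonne/day

Let S1 be the unknown flow. Total out = 1840 + S1.
water balance: 667.92 + 0.443·S1 = 0.395·(1840 + S1)
(0.443 − 0.395)·S1 = 0.395×1840 − 667.92 = 58.88
S1 = 58.88 / 0.048 = 1226.7 tonne/day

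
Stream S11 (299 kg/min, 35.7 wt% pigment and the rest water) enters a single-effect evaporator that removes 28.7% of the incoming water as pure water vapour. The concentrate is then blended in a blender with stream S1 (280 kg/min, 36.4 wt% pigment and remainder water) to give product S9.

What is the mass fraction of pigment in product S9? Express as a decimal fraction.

Vapour removed = 0.287×0.643×299 = 55.178 kg/min; concentrate = 243.82 kg/min.
pigment reaching the mixer = 106.74 (from concentrate) + 280×0.364 = 208.66 kg/min.
Product flow = 243.82 + 280 = 523.82 kg/min; pigment fraction = 0.3983.

0.3983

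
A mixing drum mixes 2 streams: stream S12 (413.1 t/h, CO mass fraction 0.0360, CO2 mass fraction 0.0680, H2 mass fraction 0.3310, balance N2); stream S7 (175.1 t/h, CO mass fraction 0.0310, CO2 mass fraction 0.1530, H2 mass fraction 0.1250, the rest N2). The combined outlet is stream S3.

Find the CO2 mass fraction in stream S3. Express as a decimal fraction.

0.0933

Total flow out = 413.1 + 175.1 = 588.2 t/h.
CO2 in = 413.1×0.068 + 175.1×0.153 = 54.881 t/h.
CO2 mass fraction in S3 = 54.881/588.2 = 0.0933.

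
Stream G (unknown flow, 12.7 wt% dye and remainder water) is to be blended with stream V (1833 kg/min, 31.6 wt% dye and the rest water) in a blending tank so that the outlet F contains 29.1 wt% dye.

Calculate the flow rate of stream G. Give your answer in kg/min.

279.4 kg/min

Let G be the unknown flow. Total out = 1833 + G.
dye balance: 579.23 + 0.127·G = 0.291·(1833 + G)
(0.127 − 0.291)·G = 0.291×1833 − 579.23 = -45.825
G = -45.825 / -0.164 = 279.42 kg/min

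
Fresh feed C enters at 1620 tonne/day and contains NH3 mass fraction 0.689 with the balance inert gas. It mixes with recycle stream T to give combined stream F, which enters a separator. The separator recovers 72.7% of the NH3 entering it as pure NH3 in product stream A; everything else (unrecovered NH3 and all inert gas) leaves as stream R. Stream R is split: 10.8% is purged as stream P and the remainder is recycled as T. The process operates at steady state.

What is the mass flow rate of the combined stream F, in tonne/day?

6140 tonne/day

inert gas enters only via C and leaves only via the purge: 1620×0.311 = 0.108×(inert gas in R), and the separator passes all inert gas, so inert gas in F = inert gas in R = 4665 tonne/day.
NH3 in F: m_A = 1620×0.689 + (1−0.108)·(1−0.727)·m_A, so m_A = 1116.2/0.7565 = 1475.5 tonne/day.
F = 1475.5 + 4665 = 6140.5 tonne/day.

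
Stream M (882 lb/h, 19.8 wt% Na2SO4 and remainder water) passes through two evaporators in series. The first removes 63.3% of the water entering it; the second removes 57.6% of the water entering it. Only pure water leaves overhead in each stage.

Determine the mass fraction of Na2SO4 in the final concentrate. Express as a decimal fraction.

0.613

water in feed = 882×0.802 = 707.36 lb/h.
After stage 1: water left = (1−0.633)×707.36 = 259.6; stream total = 434.24 lb/h.
After stage 2: water left = (1−0.576)×259.6 = 110.07; final concentrate = 284.71 lb/h.
Na2SO4 fraction = 174.64/284.71 = 0.613.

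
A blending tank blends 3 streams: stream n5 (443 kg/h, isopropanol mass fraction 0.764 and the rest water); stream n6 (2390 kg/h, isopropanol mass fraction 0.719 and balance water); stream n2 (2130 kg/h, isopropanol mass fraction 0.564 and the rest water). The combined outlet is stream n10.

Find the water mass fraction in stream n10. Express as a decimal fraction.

0.344

Total flow out = 443 + 2390 + 2130 = 4963 kg/h.
water in = 443×0.236 + 2390×0.281 + 2130×0.436 = 1704.8 kg/h.
water mass fraction in n10 = 1704.8/4963 = 0.344.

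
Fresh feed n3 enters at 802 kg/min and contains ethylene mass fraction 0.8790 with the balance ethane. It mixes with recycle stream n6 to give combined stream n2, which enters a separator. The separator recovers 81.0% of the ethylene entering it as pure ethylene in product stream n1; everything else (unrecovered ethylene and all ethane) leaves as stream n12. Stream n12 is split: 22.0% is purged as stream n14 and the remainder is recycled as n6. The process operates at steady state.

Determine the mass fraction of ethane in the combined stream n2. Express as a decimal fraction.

0.3477

ethane enters only via n3 and leaves only via the purge: 802×0.121 = 0.220×(ethane in n12), and the separator passes all ethane, so ethane in n2 = ethane in n12 = 441.1 kg/min.
ethylene in n2: m_A = 802×0.879 + (1−0.220)·(1−0.810)·m_A, so m_A = 704.96/0.8518 = 827.61 kg/min.
n2 = 827.61 + 441.1 = 1268.7 kg/min.
ethane fraction in n2 = 441.1/1268.7 = 0.3477.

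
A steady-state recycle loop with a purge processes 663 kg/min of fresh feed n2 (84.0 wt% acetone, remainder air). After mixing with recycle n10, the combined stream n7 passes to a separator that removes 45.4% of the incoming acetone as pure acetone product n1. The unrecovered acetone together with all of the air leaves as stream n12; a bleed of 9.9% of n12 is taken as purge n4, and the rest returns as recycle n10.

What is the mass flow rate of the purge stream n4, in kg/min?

air enters only via n2 and leaves only via the purge: 663×0.160 = 0.099×(air in n12), and the separator passes all air, so air in n7 = air in n12 = 1071.5 kg/min.
acetone in n7: m_A = 663×0.840 + (1−0.099)·(1−0.454)·m_A, so m_A = 556.92/0.5081 = 1096.2 kg/min.
n12 = (1−0.454)×1096.2 + 1071.5 = 1670 kg/min.
Purge n4 = 0.099×1670 = 165.33 kg/min.

165.3 kg/min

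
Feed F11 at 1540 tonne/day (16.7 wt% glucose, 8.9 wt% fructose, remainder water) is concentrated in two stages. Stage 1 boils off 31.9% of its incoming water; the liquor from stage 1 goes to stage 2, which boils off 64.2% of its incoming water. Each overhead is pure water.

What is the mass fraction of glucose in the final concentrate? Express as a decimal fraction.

water in feed = 1540×0.744 = 1145.8 tonne/day.
After stage 1: water left = (1−0.319)×1145.8 = 780.26; stream total = 1174.5 tonne/day.
After stage 2: water left = (1−0.642)×780.26 = 279.33; final concentrate = 673.57 tonne/day.
glucose fraction = 257.18/673.57 = 0.3818.

0.3818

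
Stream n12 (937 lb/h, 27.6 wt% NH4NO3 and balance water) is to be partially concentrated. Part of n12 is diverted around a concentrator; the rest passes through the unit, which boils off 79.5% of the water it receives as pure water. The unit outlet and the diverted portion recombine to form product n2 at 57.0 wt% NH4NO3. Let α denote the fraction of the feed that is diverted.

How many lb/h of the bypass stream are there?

97.33 lb/h

All 937×0.276 = 258.61 lb/h of NH4NO3 reaches n2, so n2 = 258.61/0.570 = 453.71 lb/h and vapour = 483.29 lb/h.
The evaporator receives (1−α)·937 of feed at 0.724 water and removes 0.795 of that water:
0.795×0.724×(1−α)×937 = 483.29
(1−α) = 483.29/539.32 = 0.8961;  α = 0.1039.
Bypass flow = 0.1039×937 = 97.334 lb/h.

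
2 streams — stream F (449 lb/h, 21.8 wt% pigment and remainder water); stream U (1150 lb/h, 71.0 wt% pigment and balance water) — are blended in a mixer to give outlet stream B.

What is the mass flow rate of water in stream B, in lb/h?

water out = water in = 449×0.782 + 1150×0.290 = 684.62 lb/h.

684.6 lb/h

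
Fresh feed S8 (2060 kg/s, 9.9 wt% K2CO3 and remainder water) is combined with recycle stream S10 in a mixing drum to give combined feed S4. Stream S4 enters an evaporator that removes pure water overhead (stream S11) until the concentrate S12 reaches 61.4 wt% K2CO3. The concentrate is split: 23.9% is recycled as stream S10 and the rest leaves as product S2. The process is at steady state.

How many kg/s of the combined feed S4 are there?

2164 kg/s

Overall K2CO3 balance (none leaves overhead): K2CO3 in fresh feed = K2CO3 in product, i.e. 2060×0.099 = (1−0.239)·S12·0.614.
S12 = 203.94/(0.614×0.761) = 436.46 kg/s.
Recycle S10 = 0.239×436.46 = 104.32 kg/s.
Combined feed S4 = 2060 + 104.32 = 2164.3 kg/s.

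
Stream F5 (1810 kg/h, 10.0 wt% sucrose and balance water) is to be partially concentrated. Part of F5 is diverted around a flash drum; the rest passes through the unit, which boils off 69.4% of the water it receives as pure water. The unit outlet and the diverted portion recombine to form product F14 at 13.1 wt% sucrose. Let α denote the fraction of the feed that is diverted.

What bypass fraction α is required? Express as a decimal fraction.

0.621

All 1810×0.100 = 181 kg/h of sucrose reaches F14, so F14 = 181/0.131 = 1381.7 kg/h and vapour = 428.32 kg/h.
The evaporator receives (1−α)·1810 of feed at 0.900 water and removes 0.694 of that water:
0.694×0.900×(1−α)×1810 = 428.32
(1−α) = 428.32/1130.5 = 0.3789;  α = 0.6211.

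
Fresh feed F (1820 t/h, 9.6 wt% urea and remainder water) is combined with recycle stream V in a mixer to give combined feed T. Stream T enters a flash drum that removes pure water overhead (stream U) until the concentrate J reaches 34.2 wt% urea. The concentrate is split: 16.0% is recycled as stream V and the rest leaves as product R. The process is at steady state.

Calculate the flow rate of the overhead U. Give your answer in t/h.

1309 t/h

Overall urea balance (none leaves overhead): urea in fresh feed = urea in product, i.e. 1820×0.096 = (1−0.160)·J·0.342.
J = 174.72/(0.342×0.840) = 608.19 t/h.
Recycle V = 0.160×608.19 = 97.31 t/h.
Combined feed T = 1820 + 97.31 = 1917.3 t/h.
Overhead U = T − J = 1917.3 − 608.19 = 1309.1 t/h.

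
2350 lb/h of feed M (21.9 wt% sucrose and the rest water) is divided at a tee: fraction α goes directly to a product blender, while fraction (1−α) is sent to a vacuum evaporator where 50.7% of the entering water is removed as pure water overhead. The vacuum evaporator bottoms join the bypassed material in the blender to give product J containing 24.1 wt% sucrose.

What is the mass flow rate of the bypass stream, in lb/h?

1808 lb/h

All 2350×0.219 = 514.65 lb/h of sucrose reaches J, so J = 514.65/0.241 = 2135.5 lb/h and vapour = 214.52 lb/h.
The evaporator receives (1−α)·2350 of feed at 0.781 water and removes 0.507 of that water:
0.507×0.781×(1−α)×2350 = 214.52
(1−α) = 214.52/930.52 = 0.2305;  α = 0.7695.
Bypass flow = 0.7695×2350 = 1808.2 lb/h.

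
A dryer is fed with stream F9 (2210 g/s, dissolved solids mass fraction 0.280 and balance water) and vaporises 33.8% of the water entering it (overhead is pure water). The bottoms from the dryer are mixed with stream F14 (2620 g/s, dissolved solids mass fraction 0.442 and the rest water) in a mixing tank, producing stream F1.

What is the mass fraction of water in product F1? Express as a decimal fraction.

Vapour removed = 0.338×0.720×2210 = 537.83 g/s; concentrate = 1672.2 g/s.
water reaching the mixer = 1053.4 (from concentrate) + 2620×0.558 = 2515.3 g/s.
Product flow = 1672.2 + 2620 = 4292.2 g/s; water fraction = 0.586.

0.586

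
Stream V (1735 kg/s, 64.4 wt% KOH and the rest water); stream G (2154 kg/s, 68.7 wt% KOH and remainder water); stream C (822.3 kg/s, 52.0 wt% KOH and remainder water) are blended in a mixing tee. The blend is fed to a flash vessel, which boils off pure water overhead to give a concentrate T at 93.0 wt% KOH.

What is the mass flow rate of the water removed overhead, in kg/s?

1459 kg/s

KOH entering = 1735×0.644 + 2154×0.687 + 822.3×0.520 = 3024.7 kg/s.
All KOH reports to T, so T = 3024.7/0.930 = 3252.4 kg/s.
Total feed = 4711.3 kg/s; overhead = 4711.3 − 3252.4 = 1458.9 kg/s.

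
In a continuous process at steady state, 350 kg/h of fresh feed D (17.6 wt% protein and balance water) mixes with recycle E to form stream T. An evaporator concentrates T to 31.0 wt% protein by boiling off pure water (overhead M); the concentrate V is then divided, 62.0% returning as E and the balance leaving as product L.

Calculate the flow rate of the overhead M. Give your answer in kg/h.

151.3 kg/h

Overall protein balance (none leaves overhead): protein in fresh feed = protein in product, i.e. 350×0.176 = (1−0.620)·V·0.310.
V = 61.6/(0.310×0.380) = 522.92 kg/h.
Recycle E = 0.620×522.92 = 324.21 kg/h.
Combined feed T = 350 + 324.21 = 674.21 kg/h.
Overhead M = T − V = 674.21 − 522.92 = 151.29 kg/h.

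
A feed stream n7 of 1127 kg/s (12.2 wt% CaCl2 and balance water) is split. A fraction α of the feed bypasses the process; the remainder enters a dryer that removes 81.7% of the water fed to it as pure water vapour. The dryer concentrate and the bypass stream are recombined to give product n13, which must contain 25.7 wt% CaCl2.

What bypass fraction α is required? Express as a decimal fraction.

0.268

All 1127×0.122 = 137.49 kg/s of CaCl2 reaches n13, so n13 = 137.49/0.257 = 535 kg/s and vapour = 592 kg/s.
The evaporator receives (1−α)·1127 of feed at 0.878 water and removes 0.817 of that water:
0.817×0.878×(1−α)×1127 = 592
(1−α) = 592/808.43 = 0.7323;  α = 0.2677.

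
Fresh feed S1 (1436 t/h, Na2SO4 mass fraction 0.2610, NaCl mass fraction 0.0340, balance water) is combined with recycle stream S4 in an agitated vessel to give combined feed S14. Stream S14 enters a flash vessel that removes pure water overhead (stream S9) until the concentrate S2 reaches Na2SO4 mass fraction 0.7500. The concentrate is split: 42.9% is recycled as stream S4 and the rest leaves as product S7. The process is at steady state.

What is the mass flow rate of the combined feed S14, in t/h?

1811 t/h

Overall Na2SO4 balance (none leaves overhead): Na2SO4 in fresh feed = Na2SO4 in product, i.e. 1436×0.261 = (1−0.429)·S2·0.750.
S2 = 374.8/(0.750×0.571) = 875.18 t/h.
Recycle S4 = 0.429×875.18 = 375.45 t/h.
Combined feed S14 = 1436 + 375.45 = 1811.5 t/h.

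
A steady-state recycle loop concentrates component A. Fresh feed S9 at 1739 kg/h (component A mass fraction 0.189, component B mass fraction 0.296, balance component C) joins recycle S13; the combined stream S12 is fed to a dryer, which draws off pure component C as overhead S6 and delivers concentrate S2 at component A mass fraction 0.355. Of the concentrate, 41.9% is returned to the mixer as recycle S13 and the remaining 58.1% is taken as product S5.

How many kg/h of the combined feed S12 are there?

Overall component A balance (none leaves overhead): component A in fresh feed = component A in product, i.e. 1739×0.189 = (1−0.419)·S2·0.355.
S2 = 328.67/(0.355×0.581) = 1593.5 kg/h.
Recycle S13 = 0.419×1593.5 = 667.68 kg/h.
Combined feed S12 = 1739 + 667.68 = 2406.7 kg/h.

2407 kg/h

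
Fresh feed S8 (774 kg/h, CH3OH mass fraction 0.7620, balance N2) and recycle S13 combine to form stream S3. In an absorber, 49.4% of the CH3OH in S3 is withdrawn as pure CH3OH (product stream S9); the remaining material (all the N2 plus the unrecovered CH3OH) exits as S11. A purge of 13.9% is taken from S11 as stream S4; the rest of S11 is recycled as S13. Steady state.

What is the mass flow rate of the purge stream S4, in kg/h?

N2 enters only via S8 and leaves only via the purge: 774×0.238 = 0.139×(N2 in S11), and the absorber passes all N2, so N2 in S3 = N2 in S11 = 1325.3 kg/h.
CH3OH in S3: m_A = 774×0.762 + (1−0.139)·(1−0.494)·m_A, so m_A = 589.79/0.5643 = 1045.1 kg/h.
S11 = (1−0.494)×1045.1 + 1325.3 = 1854.1 kg/h.
Purge S4 = 0.139×1854.1 = 257.72 kg/h.

257.7 kg/h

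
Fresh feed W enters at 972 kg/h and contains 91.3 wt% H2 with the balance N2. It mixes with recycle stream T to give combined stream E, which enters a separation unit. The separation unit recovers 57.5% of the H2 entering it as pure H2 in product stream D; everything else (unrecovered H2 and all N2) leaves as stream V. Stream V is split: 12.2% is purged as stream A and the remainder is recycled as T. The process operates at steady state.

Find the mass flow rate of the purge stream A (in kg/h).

158 kg/h

N2 enters only via W and leaves only via the purge: 972×0.087 = 0.122×(N2 in V), and the separation unit passes all N2, so N2 in E = N2 in V = 693.15 kg/h.
H2 in E: m_A = 972×0.913 + (1−0.122)·(1−0.575)·m_A, so m_A = 887.44/0.6268 = 1415.7 kg/h.
V = (1−0.575)×1415.7 + 693.15 = 1294.8 kg/h.
Purge A = 0.122×1294.8 = 157.97 kg/h.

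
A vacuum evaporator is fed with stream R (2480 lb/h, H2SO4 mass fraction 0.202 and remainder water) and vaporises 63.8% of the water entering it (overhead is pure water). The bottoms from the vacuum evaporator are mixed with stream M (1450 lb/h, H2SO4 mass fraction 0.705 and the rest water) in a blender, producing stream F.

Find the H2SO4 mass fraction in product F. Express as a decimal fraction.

Vapour removed = 0.638×0.798×2480 = 1262.6 lb/h; concentrate = 1217.4 lb/h.
H2SO4 reaching the mixer = 500.96 (from concentrate) + 1450×0.705 = 1523.2 lb/h.
Product flow = 1217.4 + 1450 = 2667.4 lb/h; H2SO4 fraction = 0.571.

0.571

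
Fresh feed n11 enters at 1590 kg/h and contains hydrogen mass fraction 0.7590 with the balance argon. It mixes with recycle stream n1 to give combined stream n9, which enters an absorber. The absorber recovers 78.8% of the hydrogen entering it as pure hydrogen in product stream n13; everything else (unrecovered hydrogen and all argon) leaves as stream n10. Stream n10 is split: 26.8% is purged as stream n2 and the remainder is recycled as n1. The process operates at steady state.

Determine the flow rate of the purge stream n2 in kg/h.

464.4 kg/h

argon enters only via n11 and leaves only via the purge: 1590×0.241 = 0.268×(argon in n10), and the absorber passes all argon, so argon in n9 = argon in n10 = 1429.8 kg/h.
hydrogen in n9: m_A = 1590×0.759 + (1−0.268)·(1−0.788)·m_A, so m_A = 1206.8/0.8448 = 1428.5 kg/h.
n10 = (1−0.788)×1428.5 + 1429.8 = 1732.7 kg/h.
Purge n2 = 0.268×1732.7 = 464.35 kg/h.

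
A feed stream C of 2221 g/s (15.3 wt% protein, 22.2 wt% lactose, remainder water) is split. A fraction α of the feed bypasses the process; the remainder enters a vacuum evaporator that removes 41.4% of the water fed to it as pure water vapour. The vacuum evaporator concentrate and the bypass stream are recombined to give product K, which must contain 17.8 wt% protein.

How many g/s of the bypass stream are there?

1015 g/s

All 2221×0.153 = 339.81 g/s of protein reaches K, so K = 339.81/0.178 = 1909.1 g/s and vapour = 311.94 g/s.
The evaporator receives (1−α)·2221 of feed at 0.625 water and removes 0.414 of that water:
0.414×0.625×(1−α)×2221 = 311.94
(1−α) = 311.94/574.68 = 0.5428;  α = 0.4572.
Bypass flow = 0.4572×2221 = 1015.4 g/s.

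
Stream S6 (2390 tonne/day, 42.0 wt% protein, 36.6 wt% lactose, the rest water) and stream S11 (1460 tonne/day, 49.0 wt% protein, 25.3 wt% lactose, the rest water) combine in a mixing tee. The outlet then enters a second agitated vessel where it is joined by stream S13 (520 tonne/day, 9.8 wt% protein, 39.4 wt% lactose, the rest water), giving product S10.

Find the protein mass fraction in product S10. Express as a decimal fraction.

0.405

Overall, product flow = 4370 tonne/day.
protein in = 2390×0.420 + 1460×0.490 + 520×0.098 = 1770.2 tonne/day.
protein fraction in S10 = 0.405.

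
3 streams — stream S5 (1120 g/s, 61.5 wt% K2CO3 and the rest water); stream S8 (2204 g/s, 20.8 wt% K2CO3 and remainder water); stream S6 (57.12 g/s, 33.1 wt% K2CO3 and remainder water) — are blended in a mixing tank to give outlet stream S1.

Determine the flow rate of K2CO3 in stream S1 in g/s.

1166 g/s

K2CO3 out = K2CO3 in = 1120×0.615 + 2204×0.208 + 57.12×0.331 = 1166.1 g/s.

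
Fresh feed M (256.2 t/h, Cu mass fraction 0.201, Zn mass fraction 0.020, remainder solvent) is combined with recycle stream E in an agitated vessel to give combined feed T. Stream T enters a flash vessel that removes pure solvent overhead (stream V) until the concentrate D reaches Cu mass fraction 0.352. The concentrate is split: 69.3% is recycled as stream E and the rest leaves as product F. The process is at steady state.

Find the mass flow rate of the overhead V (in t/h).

Overall Cu balance (none leaves overhead): Cu in fresh feed = Cu in product, i.e. 256.2×0.201 = (1−0.693)·D·0.352.
D = 51.496/(0.352×0.307) = 476.53 t/h.
Recycle E = 0.693×476.53 = 330.24 t/h.
Combined feed T = 256.2 + 330.24 = 586.44 t/h.
Overhead V = T − D = 586.44 − 476.53 = 109.9 t/h.

109.9 t/h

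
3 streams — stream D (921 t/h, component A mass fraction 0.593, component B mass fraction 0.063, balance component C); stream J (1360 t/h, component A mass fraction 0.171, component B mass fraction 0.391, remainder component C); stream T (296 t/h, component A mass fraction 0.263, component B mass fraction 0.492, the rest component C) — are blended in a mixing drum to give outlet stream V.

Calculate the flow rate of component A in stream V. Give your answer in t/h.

856.6 t/h

component A out = component A in = 921×0.593 + 1360×0.171 + 296×0.263 = 856.56 t/h.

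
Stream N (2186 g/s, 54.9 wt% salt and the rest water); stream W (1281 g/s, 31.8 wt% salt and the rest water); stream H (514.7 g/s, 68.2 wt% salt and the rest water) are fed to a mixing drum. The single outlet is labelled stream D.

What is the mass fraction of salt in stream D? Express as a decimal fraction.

0.4919

Total flow out = 2186 + 1281 + 514.7 = 3981.7 g/s.
salt in = 2186×0.549 + 1281×0.318 + 514.7×0.682 = 1958.5 g/s.
salt mass fraction in D = 1958.5/3981.7 = 0.4919.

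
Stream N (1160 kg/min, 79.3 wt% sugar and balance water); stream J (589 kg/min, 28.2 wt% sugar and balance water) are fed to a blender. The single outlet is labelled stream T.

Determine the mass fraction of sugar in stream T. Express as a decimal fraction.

Total flow out = 1160 + 589 = 1749 kg/min.
sugar in = 1160×0.793 + 589×0.282 = 1086 kg/min.
sugar mass fraction in T = 1086/1749 = 0.621.

0.621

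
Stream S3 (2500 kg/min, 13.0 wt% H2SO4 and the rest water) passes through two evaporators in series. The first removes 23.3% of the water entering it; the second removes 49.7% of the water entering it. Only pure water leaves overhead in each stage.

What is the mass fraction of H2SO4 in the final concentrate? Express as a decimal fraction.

water in feed = 2500×0.870 = 2175 kg/min.
After stage 1: water left = (1−0.233)×2175 = 1668.2; stream total = 1993.2 kg/min.
After stage 2: water left = (1−0.497)×1668.2 = 839.12; final concentrate = 1164.1 kg/min.
H2SO4 fraction = 325/1164.1 = 0.2792.

0.2792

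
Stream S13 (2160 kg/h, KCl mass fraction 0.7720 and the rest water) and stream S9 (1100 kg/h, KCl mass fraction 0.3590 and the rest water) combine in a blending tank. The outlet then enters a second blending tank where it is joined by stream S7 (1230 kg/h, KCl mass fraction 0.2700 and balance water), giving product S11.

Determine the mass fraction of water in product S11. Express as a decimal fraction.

Overall, product flow = 4490 kg/h.
water in = 2160×0.228 + 1100×0.641 + 1230×0.730 = 2095.5 kg/h.
water fraction in S11 = 0.4667.

0.4667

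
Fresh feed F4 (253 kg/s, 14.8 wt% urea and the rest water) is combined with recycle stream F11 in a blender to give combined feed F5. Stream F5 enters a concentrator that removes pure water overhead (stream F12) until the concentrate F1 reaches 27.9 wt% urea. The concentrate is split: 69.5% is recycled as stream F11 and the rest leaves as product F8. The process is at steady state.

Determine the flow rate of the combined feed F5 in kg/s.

558.8 kg/s

Overall urea balance (none leaves overhead): urea in fresh feed = urea in product, i.e. 253×0.148 = (1−0.695)·F1·0.279.
F1 = 37.444/(0.279×0.305) = 440.03 kg/s.
Recycle F11 = 0.695×440.03 = 305.82 kg/s.
Combined feed F5 = 253 + 305.82 = 558.82 kg/s.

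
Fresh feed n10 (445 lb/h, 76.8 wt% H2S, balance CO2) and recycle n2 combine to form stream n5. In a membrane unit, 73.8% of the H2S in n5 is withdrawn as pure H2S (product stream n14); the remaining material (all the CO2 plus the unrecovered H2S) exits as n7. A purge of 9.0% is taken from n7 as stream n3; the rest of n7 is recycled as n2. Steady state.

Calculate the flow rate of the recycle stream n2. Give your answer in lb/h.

CO2 enters only via n10 and leaves only via the purge: 445×0.232 = 0.090×(CO2 in n7), and the membrane unit passes all CO2, so CO2 in n5 = CO2 in n7 = 1147.1 lb/h.
H2S in n5: m_A = 445×0.768 + (1−0.090)·(1−0.738)·m_A, so m_A = 341.76/0.7616 = 448.75 lb/h.
n7 = (1−0.738)×448.75 + 1147.1 = 1264.7 lb/h.
Recycle n2 = (1−0.090)×1264.7 = 1150.9 lb/h.

1151 lb/h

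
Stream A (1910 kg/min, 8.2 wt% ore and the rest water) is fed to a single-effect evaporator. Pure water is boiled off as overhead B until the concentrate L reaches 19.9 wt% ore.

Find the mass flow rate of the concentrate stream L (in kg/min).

ore is conserved: 1910×0.082 = 156.62 kg/min all reports to the concentrate.
Concentrate = 156.62/(target fraction) = 787.04 kg/min.

787 kg/min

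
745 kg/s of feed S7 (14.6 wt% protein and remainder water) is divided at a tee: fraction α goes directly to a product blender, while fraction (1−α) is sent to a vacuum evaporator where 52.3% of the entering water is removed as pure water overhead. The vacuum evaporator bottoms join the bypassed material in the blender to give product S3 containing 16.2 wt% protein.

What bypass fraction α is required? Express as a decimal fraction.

0.779

All 745×0.146 = 108.77 kg/s of protein reaches S3, so S3 = 108.77/0.162 = 671.42 kg/s and vapour = 73.58 kg/s.
The evaporator receives (1−α)·745 of feed at 0.854 water and removes 0.523 of that water:
0.523×0.854×(1−α)×745 = 73.58
(1−α) = 73.58/332.75 = 0.2211;  α = 0.7789.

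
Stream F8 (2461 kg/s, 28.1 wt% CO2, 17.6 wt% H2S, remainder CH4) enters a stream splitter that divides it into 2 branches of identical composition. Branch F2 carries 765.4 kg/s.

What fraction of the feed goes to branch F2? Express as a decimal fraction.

Fraction to F2 = 765.4/2461 = 0.3110.

0.311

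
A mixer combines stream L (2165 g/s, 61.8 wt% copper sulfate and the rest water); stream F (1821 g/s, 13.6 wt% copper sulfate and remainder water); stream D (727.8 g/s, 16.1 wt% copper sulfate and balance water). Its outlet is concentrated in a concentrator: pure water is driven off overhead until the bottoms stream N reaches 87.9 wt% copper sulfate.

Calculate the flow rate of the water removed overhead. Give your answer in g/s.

copper sulfate entering = 2165×0.618 + 1821×0.136 + 727.8×0.161 = 1702.8 g/s.
All copper sulfate reports to N, so N = 1702.8/0.879 = 1937.2 g/s.
Total feed = 4713.8 g/s; overhead = 4713.8 − 1937.2 = 2776.6 g/s.

2777 g/s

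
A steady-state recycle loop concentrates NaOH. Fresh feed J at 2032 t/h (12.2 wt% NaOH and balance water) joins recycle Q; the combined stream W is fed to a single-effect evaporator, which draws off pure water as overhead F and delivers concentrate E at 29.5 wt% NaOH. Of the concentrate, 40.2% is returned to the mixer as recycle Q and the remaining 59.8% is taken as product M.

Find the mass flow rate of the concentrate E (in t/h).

Overall NaOH balance (none leaves overhead): NaOH in fresh feed = NaOH in product, i.e. 2032×0.122 = (1−0.402)·E·0.295.
E = 247.9/(0.295×0.598) = 1405.3 t/h.

1405 t/h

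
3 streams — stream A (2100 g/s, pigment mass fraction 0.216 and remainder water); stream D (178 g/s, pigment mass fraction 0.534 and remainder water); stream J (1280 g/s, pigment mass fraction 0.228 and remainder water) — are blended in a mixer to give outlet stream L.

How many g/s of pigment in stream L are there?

840.5 g/s

pigment out = pigment in = 2100×0.216 + 178×0.534 + 1280×0.228 = 840.49 g/s.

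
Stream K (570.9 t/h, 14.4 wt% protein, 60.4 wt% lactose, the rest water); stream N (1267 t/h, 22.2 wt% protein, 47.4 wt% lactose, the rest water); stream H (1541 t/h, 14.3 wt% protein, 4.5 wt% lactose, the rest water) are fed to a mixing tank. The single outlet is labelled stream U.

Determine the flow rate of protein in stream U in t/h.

583.8 t/h

protein out = protein in = 570.9×0.144 + 1267×0.222 + 1541×0.143 = 583.85 t/h.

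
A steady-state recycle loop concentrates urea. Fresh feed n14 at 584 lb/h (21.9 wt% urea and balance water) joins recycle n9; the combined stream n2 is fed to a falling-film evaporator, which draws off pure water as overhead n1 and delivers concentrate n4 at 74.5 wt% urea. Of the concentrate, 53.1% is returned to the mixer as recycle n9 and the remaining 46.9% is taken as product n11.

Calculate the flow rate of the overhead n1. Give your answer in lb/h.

Overall urea balance (none leaves overhead): urea in fresh feed = urea in product, i.e. 584×0.219 = (1−0.531)·n4·0.745.
n4 = 127.9/(0.745×0.469) = 366.04 lb/h.
Recycle n9 = 0.531×366.04 = 194.37 lb/h.
Combined feed n2 = 584 + 194.37 = 778.37 lb/h.
Overhead n1 = n2 − n4 = 778.37 − 366.04 = 412.33 lb/h.

412.3 lb/h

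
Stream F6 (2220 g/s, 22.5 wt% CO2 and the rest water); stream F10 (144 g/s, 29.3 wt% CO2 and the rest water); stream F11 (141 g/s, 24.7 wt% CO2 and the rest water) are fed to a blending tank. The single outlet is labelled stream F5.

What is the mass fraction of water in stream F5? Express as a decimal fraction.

0.770

Total flow out = 2220 + 144 + 141 = 2505 g/s.
water in = 2220×0.775 + 144×0.707 + 141×0.753 = 1928.5 g/s.
water mass fraction in F5 = 1928.5/2505 = 0.770.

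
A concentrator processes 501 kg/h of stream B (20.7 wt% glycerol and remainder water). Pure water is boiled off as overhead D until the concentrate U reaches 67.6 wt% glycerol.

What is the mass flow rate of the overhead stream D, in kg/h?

glycerol is conserved: 501×0.207 = 103.71 kg/h all reports to the concentrate.
Concentrate = 103.71/(target fraction) = 153.41 kg/h.
Overhead = 501 − 153.41 = 347.59 kg/h.

347.6 kg/h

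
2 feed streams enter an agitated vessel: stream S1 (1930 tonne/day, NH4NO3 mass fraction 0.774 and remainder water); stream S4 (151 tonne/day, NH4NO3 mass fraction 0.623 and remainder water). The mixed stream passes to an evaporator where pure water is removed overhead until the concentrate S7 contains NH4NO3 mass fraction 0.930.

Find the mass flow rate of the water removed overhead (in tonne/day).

373.6 tonne/day

NH4NO3 entering = 1930×0.774 + 151×0.623 = 1587.9 tonne/day.
All NH4NO3 reports to S7, so S7 = 1587.9/0.930 = 1707.4 tonne/day.
Total feed = 2081 tonne/day; overhead = 2081 − 1707.4 = 373.59 tonne/day.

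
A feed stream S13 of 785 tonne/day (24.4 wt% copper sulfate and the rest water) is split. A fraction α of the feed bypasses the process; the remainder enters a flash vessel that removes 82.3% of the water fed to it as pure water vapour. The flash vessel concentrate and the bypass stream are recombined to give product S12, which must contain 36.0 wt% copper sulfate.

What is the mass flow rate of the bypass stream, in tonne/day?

All 785×0.244 = 191.54 tonne/day of copper sulfate reaches S12, so S12 = 191.54/0.360 = 532.06 tonne/day and vapour = 252.94 tonne/day.
The evaporator receives (1−α)·785 of feed at 0.756 water and removes 0.823 of that water:
0.823×0.756×(1−α)×785 = 252.94
(1−α) = 252.94/488.42 = 0.5179;  α = 0.4821.
Bypass flow = 0.4821×785 = 378.46 tonne/day.

378.5 tonne/day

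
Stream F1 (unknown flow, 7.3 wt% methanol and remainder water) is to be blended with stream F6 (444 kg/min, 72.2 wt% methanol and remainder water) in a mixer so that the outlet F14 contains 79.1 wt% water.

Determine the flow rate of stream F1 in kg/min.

1675 kg/min

Let F1 be the unknown flow. Total out = 444 + F1.
water balance: 123.43 + 0.927·F1 = 0.791·(444 + F1)
(0.927 − 0.791)·F1 = 0.791×444 − 123.43 = 227.77
F1 = 227.77 / 0.136 = 1674.8 kg/min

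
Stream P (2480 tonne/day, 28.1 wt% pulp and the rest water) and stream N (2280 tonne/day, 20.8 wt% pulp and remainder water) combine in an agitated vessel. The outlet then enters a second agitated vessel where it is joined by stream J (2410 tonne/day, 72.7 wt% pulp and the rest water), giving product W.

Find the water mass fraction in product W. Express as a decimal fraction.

0.592

Overall, product flow = 7170 tonne/day.
water in = 2480×0.719 + 2280×0.792 + 2410×0.273 = 4246.8 tonne/day.
water fraction in W = 0.592.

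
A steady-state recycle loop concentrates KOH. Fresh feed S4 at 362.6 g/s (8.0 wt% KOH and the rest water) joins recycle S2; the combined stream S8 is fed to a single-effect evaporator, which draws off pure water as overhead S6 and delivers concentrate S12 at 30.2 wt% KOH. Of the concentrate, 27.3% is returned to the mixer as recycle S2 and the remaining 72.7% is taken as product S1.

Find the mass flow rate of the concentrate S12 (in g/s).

132.1 g/s

Overall KOH balance (none leaves overhead): KOH in fresh feed = KOH in product, i.e. 362.6×0.080 = (1−0.273)·S12·0.302.
S12 = 29.008/(0.302×0.727) = 132.12 g/s.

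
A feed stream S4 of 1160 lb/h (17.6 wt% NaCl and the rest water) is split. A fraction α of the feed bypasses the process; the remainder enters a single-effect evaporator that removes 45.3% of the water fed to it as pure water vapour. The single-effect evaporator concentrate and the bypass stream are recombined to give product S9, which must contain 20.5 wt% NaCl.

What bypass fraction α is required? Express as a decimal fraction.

0.621

All 1160×0.176 = 204.16 lb/h of NaCl reaches S9, so S9 = 204.16/0.205 = 995.9 lb/h and vapour = 164.1 lb/h.
The evaporator receives (1−α)·1160 of feed at 0.824 water and removes 0.453 of that water:
0.453×0.824×(1−α)×1160 = 164.1
(1−α) = 164.1/433 = 0.3790;  α = 0.6210.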